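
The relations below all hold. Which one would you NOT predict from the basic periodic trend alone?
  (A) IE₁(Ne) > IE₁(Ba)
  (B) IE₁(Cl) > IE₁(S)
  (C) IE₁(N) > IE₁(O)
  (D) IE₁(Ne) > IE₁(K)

The general trend: first ionization energy increases across a period and decreases down a group.
(A) Ne (period 2, group 18) vs Ba (period 6, group 2): the stated order agrees with the simple trend.
(B) Cl (period 3, group 17) vs S (period 3, group 16): the stated order agrees with the simple trend.
(C) N (period 2, group 15) vs O (period 2, group 16): the stated order contradicts the simple trend.
(D) Ne (period 2, group 18) vs K (period 4, group 1): the stated order agrees with the simple trend.
The exception is (C): pairing an electron in O's 2p⁴ costs repulsion energy, so O ionizes more easily than half-filled N (2p³).

(C)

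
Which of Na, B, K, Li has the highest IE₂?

Li

After 1 electron has been removed, what remains? Na⁺ is the bare [Ne] core; B⁺ still has 2 valence electrons; K⁺ is the bare [Ar] core; Li⁺ is the bare [He] core.
Pulling an electron out of a noble-gas core costs far more than removing a remaining valence electron, so K, Na and Li sit at the high end of IE_2.
Tabulated IE_2 (kJ/mol): Na 4562, B 2427, K 3052, Li 7298.
Overall IE_2 order: B < K < Na < Li.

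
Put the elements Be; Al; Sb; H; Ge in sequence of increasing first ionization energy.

Al < Ge < Sb < Be < H

H is in period 1, group 1; Be is in period 2, group 2; Al is in period 3, group 13; Ge is in period 4, group 14; Sb is in period 5, group 15.
Across a period the outer electron is held more tightly (higher IE₁); down a group it sits in a higher shell, more shielded, and comes off more easily.
These sit on a diagonal, where the across-period and down-group effects partly cancel.
Ge > Al: the two effects oppose for this pair; the across-period effect wins (762 vs 578 kJ/mol).
Sb > Ge: period and group pull opposite ways; the across-period shift dominates (831 vs 762 kJ/mol).
Be > Sb: the two effects oppose for this pair; the down-group effect wins (900 vs 831 kJ/mol).
H > Be: period and group pull opposite ways; the down-group shift dominates (1312 vs 900 kJ/mol).
Approximate values (kJ/mol): H 1312, Be 900, Al 578, Ge 762, Sb 831.
So from lowest to highest: Al < Ge < Sb < Be < H.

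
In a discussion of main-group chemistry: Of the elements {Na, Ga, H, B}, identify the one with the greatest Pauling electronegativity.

H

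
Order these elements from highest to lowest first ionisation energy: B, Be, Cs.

Be > B > Cs

Be is in period 2, group 2; B is in period 2, group 13; Cs is in period 6, group 1.
Across a period the outer electron is held more tightly (higher IE₁); down a group it sits in a higher shell, more shielded, and comes off more easily.
Here both period and group differ, so the two effects have to be weighed against each other.
B > Cs: both effects reinforce here, so B is clearly the higher of the two.
Be > B: this pair runs against the simple trend — see the exception note.
Note the exception: Be has a higher first ionization energy than B, contrary to the simple trend — removing B's lone 2p electron is easier than breaking Be's filled 2s².
Tabulated first ionization energy (kJ/mol): Be 900, B 801, Cs 376.
So from highest to lowest: Be > B > Cs.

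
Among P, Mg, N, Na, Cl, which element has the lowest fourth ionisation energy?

IE_4 is the cost of taking one more electron from the +3 cation: P³⁺ still has 2 valence electrons; Mg³⁺ is already 1 electron into the core; N³⁺ still has 2 valence electrons; Na³⁺ is already 2 electrons into the core; Cl³⁺ still has 4 valence electrons.
Pulling an electron out of a noble-gas core costs far more than removing a remaining valence electron, so Na and Mg sit at the high end of IE_4.
Valence configurations: P³⁺ [Ne]3s², N³⁺ [He]2s², Cl³⁺ [Ne]3s²3p².
Approximate IE_4 values (kJ/mol): P 4964, Mg 10543, N 7475, Na 9543, Cl 5159.
So the fourth ionization energies run P < Cl < N < Na < Mg.

P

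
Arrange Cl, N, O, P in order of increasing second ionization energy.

P < Cl < N < O

The second ionization energy removes an electron from the +1 ion. For each element: Cl⁺ still has 6 valence electrons; N⁺ still has 4 valence electrons; O⁺ still has 5 valence electrons; P⁺ still has 4 valence electrons.
All are still removing valence electrons, so compare the +1 ions as you would atoms: IE_2 generally rises across a period (higher Z_eff) and falls down a group (larger shell), subject to the usual subshell exceptions.
Valence configurations: Cl⁺ [Ne]3s²3p⁴, N⁺ [He]2s²2p², O⁺ [He]2s²2p³, P⁺ [Ne]3s²3p².
The numbers (kJ/mol): Cl 2298, N 2856, O 3388, P 1907.
Hence IE_2: P < Cl < N < O.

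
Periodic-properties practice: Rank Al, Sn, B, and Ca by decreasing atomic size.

B is in period 2, group 13; Al is in period 3, group 13; Ca is in period 4, group 2; Sn is in period 5, group 14.
Moving right in a period, electrons are added to the same shell under a stronger nuclear pull, so atoms get smaller; moving down, a new shell is opened and atoms get larger.
These span different periods and groups, so the two trends combine.
Al > B: they share group 13; the group trend gives Al the larger value.
Sn > Al: the two effects oppose for this pair; the down-group effect wins (140 vs 126 pm).
Ca > Sn: the two effects oppose for this pair; the across-period effect wins (171 vs 140 pm).
For reference (pm): B 85, Al 126, Ca 171, Sn 140.
So from largest to smallest: Ca > Sn > Al > B.

Ca, Sn, Al, B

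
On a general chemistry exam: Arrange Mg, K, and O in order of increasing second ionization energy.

Mg < K < O

Consider each +1 ion: Mg⁺ still has 1 valence electron; K⁺ is the bare [Ar] core; O⁺ still has 5 valence electrons.
Usually core removal costs more than valence removal, but here the competition is close: a tightly held n=2 valence electron can cost more to remove than an n=3 core electron, so the actual values have to decide it.
Valence configurations: Mg⁺ [Ne]3s¹, O⁺ [He]2s²2p³.
Tabulated IE_2 (kJ/mol): Mg 1451, K 3052, O 3388.
So the second ionization energies run Mg < K < O.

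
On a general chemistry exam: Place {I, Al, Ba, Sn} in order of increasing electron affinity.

Ba < Al < Sn < I

Al is in period 3, group 13; Sn is in period 5, group 14; I is in period 5, group 17; Ba is in period 6, group 2.
EA tends to increase across a period and decrease down a group, though the pattern is less regular than for IE or radius.
Neither a single period nor a single group — weigh both effects.
Al > Ba: both effects reinforce here, so Al is clearly the higher of the two.
Sn > Al: period and group pull opposite ways; the across-period shift dominates (107 vs 42 kJ/mol).
I > Sn: I lies to the right of Sn in period 5, so the across-period effect alone puts I higher.
Approximate values (kJ/mol): Al 42, Sn 107, I 295, Ba 14.
So from lowest to highest: Ba < Al < Sn < I.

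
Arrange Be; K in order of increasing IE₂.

After 1 electron has been removed, what remains? Be⁺ still has 1 valence electron; K⁺ is the bare [Ar] core.
Pulling an electron out of a noble-gas core costs far more than removing a remaining valence electron, so K sits at the high end of IE_2.
Approximate IE_2 values (kJ/mol): Be 1757, K 3052.
Putting it together, IE_2: Be < K.

Be < K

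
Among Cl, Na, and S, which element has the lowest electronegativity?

Na

Smaller atoms with higher effective nuclear charge are more electronegative.
All lie in period 3, so electronegativity increases left to right.
The lowest electronegativity among these belongs to Na.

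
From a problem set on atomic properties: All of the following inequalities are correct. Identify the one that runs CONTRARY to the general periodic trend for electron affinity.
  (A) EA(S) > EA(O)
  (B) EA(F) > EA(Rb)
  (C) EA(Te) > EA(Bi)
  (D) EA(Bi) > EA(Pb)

(A)

The general trend: electron affinity increases across a period and decreases down a group.
(A) S (period 3, group 16) vs O (period 2, group 16): the stated order contradicts the simple trend.
(B) F (period 2, group 17) vs Rb (period 5, group 1): the stated order agrees with the simple trend.
(C) Te (period 5, group 16) vs Bi (period 6, group 15): the stated order agrees with the simple trend.
(D) Bi (period 6, group 15) vs Pb (period 6, group 14): the stated order agrees with the simple trend.
The exception is (A): the compact 2p subshell of O repels the added electron more than S's larger 3p does.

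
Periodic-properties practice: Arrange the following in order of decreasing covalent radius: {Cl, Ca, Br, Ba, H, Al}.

Ba > Ca > Al > Br > Cl > H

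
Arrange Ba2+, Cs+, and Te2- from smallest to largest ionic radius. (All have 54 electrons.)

Ba2+, Cs+, Te2-

All of these have 54 electrons, so size is governed by nuclear charge alone: the more protons, the stronger the pull on the same electron cloud, and the smaller the ion.
Nuclear charges: Ba2+ (Z=56), Cs+ (Z=55), Te2- (Z=52).
Smallest to largest: Ba2+ < Cs+ < Te2-.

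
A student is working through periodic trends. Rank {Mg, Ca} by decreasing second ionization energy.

Mg > Ca

Consider each +1 ion: Mg⁺ still has 1 valence electron; Ca⁺ still has 1 valence electron.
All are still removing valence electrons, so compare the +1 ions as you would atoms: IE_2 generally rises across a period (higher Z_eff) and falls down a group (larger shell), subject to the usual subshell exceptions.
Valence configurations: Mg⁺ [Ne]3s¹, Ca⁺ [Ar]4s¹.
Approximate IE_2 values (kJ/mol): Mg 1451, Ca 1145.
Hence IE_2: Ca < Mg.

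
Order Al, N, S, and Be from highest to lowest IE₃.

Be > N > S > Al

The third ionization energy removes an electron from the +2 ion. For each element: Al²⁺ still has 1 valence electron; N²⁺ still has 3 valence electrons; S²⁺ still has 4 valence electrons; Be²⁺ is the bare [He] core.
Breaking into a closed-shell core is much more expensive than removing a leftover valence electron — Be has the largest IE_3 here.
Valence configurations: Al²⁺ [Ne]3s¹, N²⁺ [He]2s²2p¹, S²⁺ [Ne]3s²3p².
Tabulated IE_3 (kJ/mol): Al 2745, N 4578, S 3357, Be 14849.
Putting it together, IE_3: Al < S < N < Be.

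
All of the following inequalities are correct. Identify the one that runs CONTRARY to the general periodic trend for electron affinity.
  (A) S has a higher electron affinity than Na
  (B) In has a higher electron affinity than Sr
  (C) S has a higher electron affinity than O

The general trend: electron affinity increases across a period and decreases down a group.
(A) S (period 3, group 16) vs Na (period 3, group 1): the stated order agrees with the simple trend.
(B) In (period 5, group 13) vs Sr (period 5, group 2): the stated order agrees with the simple trend.
(C) S (period 3, group 16) vs O (period 2, group 16): the stated order contradicts the simple trend.
The exception is (C): the compact 2p subshell of O repels the added electron more than S's larger 3p does.

(C)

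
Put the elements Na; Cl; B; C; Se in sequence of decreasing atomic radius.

Na, Se, Cl, B, C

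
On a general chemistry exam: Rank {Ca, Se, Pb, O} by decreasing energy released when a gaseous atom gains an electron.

EA tends to increase across a period and decrease down a group, though the pattern is less regular than for IE or radius.
Here both period and group differ, so the two effects have to be weighed against each other.
Pb > Ca: the two effects oppose for this pair; the across-period effect wins (35 vs 2 kJ/mol).
O > Pb: relative to Pb, both the across-period and down-group shifts push O's electron affinity up.
Se > O: this pair runs against the simple trend — see the exception note.
Note the exception: Se has a higher electron affinity than O, contrary to the simple trend — O's compact 2p subshell gives strong electron–electron repulsion on the added electron.
Tabulated electron affinity (kJ/mol): O 141, Ca 2, Se 195, Pb 35.
So from highest to lowest: Se > O > Pb > Ca.

Se, O, Pb, Ca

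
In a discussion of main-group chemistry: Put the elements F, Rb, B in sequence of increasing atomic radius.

F < B < Rb

B is in period 2, group 13; F is in period 2, group 17; Rb is in period 5, group 1.
Radius decreases left→right (rising Z_eff, same n) and increases top→bottom (higher n).
Neither a single period nor a single group — weigh both effects.
B > F: B lies to the left of F in period 2, so the across-period effect alone puts B larger.
Rb > B: both effects reinforce here, so Rb is clearly the larger of the two.
For reference (pm): B 85, F 64, Rb 210.
So from smallest to largest: F < B < Rb.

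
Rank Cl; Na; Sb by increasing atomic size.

Cl < Sb < Na

Na is in period 3, group 1; Cl is in period 3, group 17; Sb is in period 5, group 15.
Across a period the added protons contract the valence shell; down a group each new principal shell makes the atom larger.
Here both period and group differ, so the two effects have to be weighed against each other.
Sb > Cl: both effects reinforce here, so Sb is clearly the larger of the two.
Na > Sb: period and group pull opposite ways; the across-period shift dominates (155 vs 140 pm).
For reference (pm): Na 155, Cl 99, Sb 140.
So from smallest to largest: Cl < Sb < Na.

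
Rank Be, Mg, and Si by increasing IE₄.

The fourth ionization energy removes an electron from the +3 ion. For each element: Be³⁺ is already 1 electron into the core; Mg³⁺ is already 1 electron into the core; Si³⁺ still has 1 valence electron.
Pulling an electron out of a noble-gas core costs far more than removing a remaining valence electron, so Mg and Be sit at the high end of IE_4.
Approximate IE_4 values (kJ/mol): Be 21007, Mg 10543, Si 4356.
Putting it together, IE_4: Si < Mg < Be.

Si < Mg < Be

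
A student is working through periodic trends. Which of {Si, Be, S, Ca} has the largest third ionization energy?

Be

Consider each +2 ion: Si²⁺ still has 2 valence electrons; Be²⁺ is the bare [He] core; S²⁺ still has 4 valence electrons; Ca²⁺ is the bare [Ar] core.
Pulling an electron out of a noble-gas core costs far more than removing a remaining valence electron, so Ca and Be sit at the high end of IE_3.
Valence configurations: Si²⁺ [Ne]3s², S²⁺ [Ne]3s²3p².
Tabulated IE_3 (kJ/mol): Si 3232, Be 14849, S 3357, Ca 4912.
Hence IE_3: Si < S < Ca < Be.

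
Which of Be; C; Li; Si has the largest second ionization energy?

IE_2 is the cost of taking one more electron from the +1 cation: Be⁺ still has 1 valence electron; C⁺ still has 3 valence electrons; Li⁺ is the bare [He] core; Si⁺ still has 3 valence electrons.
Breaking into a closed-shell core is much more expensive than removing a leftover valence electron — Li has the largest IE_2 here.
Valence configurations: Be⁺ [He]2s¹, C⁺ [He]2s²2p¹, Si⁺ [Ne]3s²3p¹.
Approximate IE_2 values (kJ/mol): Be 1757, C 2353, Li 7298, Si 1577.
So the second ionization energies run Si < Be < C < Li.

Li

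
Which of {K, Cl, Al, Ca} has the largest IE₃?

After 2 electrons have been removed, what remains? K²⁺ is already 1 electron into the core; Cl²⁺ still has 5 valence electrons; Al²⁺ still has 1 valence electron; Ca²⁺ is the bare [Ar] core.
Breaking into a closed-shell core is much more expensive than removing a leftover valence electron — K and Ca have the largest IE_3 here.
Valence configurations: Cl²⁺ [Ne]3s²3p³, Al²⁺ [Ne]3s¹.
Approximate IE_3 values (kJ/mol): K 4420, Cl 3822, Al 2745, Ca 4912.
Putting it together, IE_3: Al < Cl < K < Ca.

Ca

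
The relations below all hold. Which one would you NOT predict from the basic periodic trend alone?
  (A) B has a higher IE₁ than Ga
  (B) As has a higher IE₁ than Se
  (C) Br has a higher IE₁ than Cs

The general trend: IE₁ increases across a period and decreases down a group.
(A) B (period 2, group 13) vs Ga (period 4, group 13): the stated order agrees with the simple trend.
(B) As (period 4, group 15) vs Se (period 4, group 16): the stated order contradicts the simple trend.
(C) Br (period 4, group 17) vs Cs (period 6, group 1): the stated order agrees with the simple trend.
The exception is (B): Se (4p⁴) ionizes more easily than half-filled As (4p³).

(B)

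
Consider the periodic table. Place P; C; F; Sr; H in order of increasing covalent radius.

Across a period the added protons contract the valence shell; down a group each new principal shell makes the atom larger.
Here both period and group differ, so the two effects have to be weighed against each other.
F > H: period and group pull opposite ways; the down-group shift dominates (64 vs 32 pm).
C > F: both are in period 2; the period trend gives C the larger value.
P > C: period and group pull opposite ways; the down-group shift dominates (111 vs 75 pm).
Sr > P: both effects reinforce here, so Sr is clearly the larger of the two.
Tabulated atomic radius (pm): H 32, C 75, F 64, P 111, Sr 185.
So from smallest to largest: H < F < C < P < Sr.

H, F, C, P, Sr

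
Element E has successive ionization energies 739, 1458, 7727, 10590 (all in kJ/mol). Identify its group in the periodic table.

Group 2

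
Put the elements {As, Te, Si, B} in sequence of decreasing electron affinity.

B is in period 2, group 13; Si is in period 3, group 14; As is in period 4, group 15; Te is in period 5, group 16.
Adding an electron releases more energy for atoms nearer the top right (short of the noble gases).
These sit on a diagonal, where the across-period and down-group effects partly cancel.
As > B: the two effects oppose for this pair; the across-period effect wins (78 vs 27 kJ/mol).
Si > As: period and group pull opposite ways; the down-group shift dominates (134 vs 78 kJ/mol).
Te > Si: the two effects oppose for this pair; the across-period effect wins (190 vs 134 kJ/mol).
For reference (kJ/mol): B 27, Si 134, As 78, Te 190.
So from highest to lowest: Te > Si > As > B.

Te, Si, As, B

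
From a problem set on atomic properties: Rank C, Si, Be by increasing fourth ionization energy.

Si < C < Be

The fourth ionization energy removes an electron from the +3 ion. For each element: C³⁺ still has 1 valence electron; Si³⁺ still has 1 valence electron; Be³⁺ is already 1 electron into the core.
Breaking into a closed-shell core is much more expensive than removing a leftover valence electron — Be has the largest IE_4 here.
Valence configurations: C³⁺ [He]2s¹, Si³⁺ [Ne]3s¹.
Approximate IE_4 values (kJ/mol): C 6223, Si 4356, Be 21007.
Overall IE_4 order: Si < C < Be.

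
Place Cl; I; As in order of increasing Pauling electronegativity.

As, I, Cl

Cl is in period 3, group 17; As is in period 4, group 15; I is in period 5, group 17.
Smaller atoms with higher effective nuclear charge are more electronegative.
Here both period and group differ, so the two effects have to be weighed against each other.
I > As: the two effects oppose for this pair; the across-period effect wins (2.66 vs 2.18).
Cl > I: Cl sits above I in group 17, so the down-group effect alone puts Cl higher.
For reference (Pauling): Cl 3.16, As 2.18, I 2.66.
So from lowest to highest: As < I < Cl.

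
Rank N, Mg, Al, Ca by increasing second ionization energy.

Ca < Mg < Al < N

After 1 electron has been removed, what remains? N⁺ still has 4 valence electrons; Mg⁺ still has 1 valence electron; Al⁺ still has 2 valence electrons; Ca⁺ still has 1 valence electron.
All are still removing valence electrons, so compare the +1 ions as you would atoms: IE_2 generally rises across a period (higher Z_eff) and falls down a group (larger shell), subject to the usual subshell exceptions.
Valence configurations: N⁺ [He]2s²2p², Mg⁺ [Ne]3s¹, Al⁺ [Ne]3s², Ca⁺ [Ar]4s¹.
Approximate IE_2 values (kJ/mol): N 2856, Mg 1451, Al 1817, Ca 1145.
So the second ionization energies run Ca < Mg < Al < N.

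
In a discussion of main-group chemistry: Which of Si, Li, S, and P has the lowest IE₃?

P

After 2 electrons have been removed, what remains? Si²⁺ still has 2 valence electrons; Li²⁺ is already 1 electron into the core; S²⁺ still has 4 valence electrons; P²⁺ still has 3 valence electrons.
Pulling an electron out of a noble-gas core costs far more than removing a remaining valence electron, so Li sits at the high end of IE_3.
Valence configurations: Si²⁺ [Ne]3s², S²⁺ [Ne]3s²3p², P²⁺ [Ne]3s²3p¹.
P²⁺ loses a lone 3p electron whereas Si²⁺ must break into a filled 3s² pair, so IE_3(Si) > IE_3(P) even though P has the higher nuclear charge.
Approximate IE_3 values (kJ/mol): Si 3232, Li 11815, S 3357, P 2914.
So the third ionization energies run P < Si < S < Li.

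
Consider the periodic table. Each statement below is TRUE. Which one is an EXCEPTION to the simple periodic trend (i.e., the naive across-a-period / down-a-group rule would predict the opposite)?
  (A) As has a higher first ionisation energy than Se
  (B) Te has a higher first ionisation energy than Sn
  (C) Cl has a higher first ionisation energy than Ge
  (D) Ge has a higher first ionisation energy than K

The general trend: first ionisation energy increases across a period and decreases down a group.
(A) As (period 4, group 15) vs Se (period 4, group 16): the stated order contradicts the simple trend.
(B) Te (period 5, group 16) vs Sn (period 5, group 14): the stated order agrees with the simple trend.
(C) Cl (period 3, group 17) vs Ge (period 4, group 14): the stated order agrees with the simple trend.
(D) Ge (period 4, group 14) vs K (period 4, group 1): the stated order agrees with the simple trend.
The exception is (A): Se (4p⁴) ionizes more easily than half-filled As (4p³).

(A)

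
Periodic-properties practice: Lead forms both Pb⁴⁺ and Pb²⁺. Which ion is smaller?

Both ions have Z = 82 protons, but Pb⁴⁺ has lost more electrons, so its remaining electrons feel a larger effective nuclear charge per electron and are pulled in more tightly.
Higher positive charge → smaller ion, so Pb²⁺ > Pb⁴⁺.

Pb⁴⁺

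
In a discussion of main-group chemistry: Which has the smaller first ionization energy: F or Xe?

Removing the outermost electron gets harder across a period and easier down a group.
Neither a single period nor a single group — weigh both effects.
F > Xe: period and group pull opposite ways; the down-group shift dominates (1681 vs 1170 kJ/mol).
Approximate values (kJ/mol): F 1681, Xe 1170.
So Xe has the smaller first ionization energy (Xe < F).

Xe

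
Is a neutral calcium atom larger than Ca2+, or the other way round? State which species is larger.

Forming Ca2+ removes 2 electrons from Ca. Fewer electrons for the same nuclear charge means less shielding and a higher Z_eff on the remaining electrons, and for main-group metals the entire outer shell is lost.
A cation is smaller than its parent atom: Ca2+ < Ca.

Ca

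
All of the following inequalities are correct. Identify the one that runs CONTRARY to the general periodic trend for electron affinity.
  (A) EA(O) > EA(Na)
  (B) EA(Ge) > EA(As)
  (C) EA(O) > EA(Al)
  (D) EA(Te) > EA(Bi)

(B)

The general trend: electron affinity increases across a period and decreases down a group.
(A) O (period 2, group 16) vs Na (period 3, group 1): the stated order agrees with the simple trend.
(B) Ge (period 4, group 14) vs As (period 4, group 15): the stated order contradicts the simple trend.
(C) O (period 2, group 16) vs Al (period 3, group 13): the stated order agrees with the simple trend.
(D) Te (period 5, group 16) vs Bi (period 6, group 15): the stated order agrees with the simple trend.
The exception is (B): adding an electron to As's half-filled 4p³ is unfavourable, so Ge (4p²) has the more exothermic EA.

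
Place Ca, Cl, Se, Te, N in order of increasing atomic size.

N < Cl < Se < Te < Ca

Atomic radius shrinks across a period as nuclear charge pulls the same shell inward, and grows down a group as new shells are added.
Here both period and group differ, so the two effects have to be weighed against each other.
Cl > N: the two effects oppose for this pair; the down-group effect wins (99 vs 71 pm).
Se > Cl: both effects reinforce here, so Se is clearly the larger of the two.
Te > Se: Te sits below Se in group 16, so the down-group effect alone puts Te larger.
Ca > Te: period and group pull opposite ways; the across-period shift dominates (171 vs 136 pm).
Tabulated atomic radius (pm): N 71, Cl 99, Ca 171, Se 116, Te 136.
So from smallest to largest: N < Cl < Se < Te < Ca.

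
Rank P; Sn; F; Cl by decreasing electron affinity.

Cl > F > Sn > P

F is in period 2, group 17; P is in period 3, group 15; Cl is in period 3, group 17; Sn is in period 5, group 14.
Adding an electron releases more energy for atoms nearer the top right (short of the noble gases).
Neither a single period nor a single group — weigh both effects.
Sn > P: this pair runs against the simple trend — see the exception note.
F > Sn: relative to Sn, both the across-period and down-group shifts push F's electron affinity up.
Cl > F: this pair runs against the simple trend — see the exception note.
Note the exception: Sn has a higher electron affinity than P, contrary to the simple trend — adding an electron to P's half-filled np³ subshell costs electron-pairing energy.
Note the exception: Cl has a higher electron affinity than F, contrary to the simple trend — F's small 2p subshell makes the incoming electron feel strong e⁻–e⁻ repulsion, so Cl actually releases more energy on gaining an electron.
Tabulated electron affinity (kJ/mol): F 328, P 72, Cl 349, Sn 107.
So from highest to lowest: Cl > F > Sn > P.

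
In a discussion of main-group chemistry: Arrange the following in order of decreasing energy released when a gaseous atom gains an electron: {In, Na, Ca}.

Na > In > Ca

Na is in period 3, group 1; Ca is in period 4, group 2; In is in period 5, group 13.
Adding an electron releases more energy for atoms nearer the top right (short of the noble gases).
A diagonal step moves right (one effect) and down (the opposite effect) at once.
In > Ca: period and group pull opposite ways; the across-period shift dominates (29 vs 2 kJ/mol).
Na > In: the two effects oppose for this pair; the down-group effect wins (53 vs 29 kJ/mol).
For reference (kJ/mol): Na 53, Ca 2, In 29.
So from highest to lowest: Na > In > Ca.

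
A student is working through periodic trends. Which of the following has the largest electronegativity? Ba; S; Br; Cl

Cl

S is in period 3, group 16; Cl is in period 3, group 17; Br is in period 4, group 17; Ba is in period 6, group 2.
Electronegativity increases across a period and decreases down a group, tracking effective nuclear charge and atomic size.
Here both period and group differ, so the two effects have to be weighed against each other.
S > Ba: relative to Ba, both the across-period and down-group shifts push S's electronegativity up.
Br > S: period and group pull opposite ways; the across-period shift dominates (2.96 vs 2.58).
Cl > Br: they share group 17; the group trend gives Cl the larger value.
For reference (Pauling): S 2.58, Cl 3.16, Br 2.96, Ba 0.89.
The largest electronegativity among these belongs to Cl.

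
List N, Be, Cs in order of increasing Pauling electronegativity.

Smaller atoms with higher effective nuclear charge are more electronegative.
Here both period and group differ, so the two effects have to be weighed against each other.
Be > Cs: both effects reinforce here, so Be is clearly the higher of the two.
N > Be: N lies to the right of Be in period 2, so the across-period effect alone puts N higher.
For reference (Pauling): Be 1.57, N 3.04, Cs 0.79.
So from lowest to highest: Cs < Be < N.

Cs < Be < N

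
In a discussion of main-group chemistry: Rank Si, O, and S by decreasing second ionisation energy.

O > S > Si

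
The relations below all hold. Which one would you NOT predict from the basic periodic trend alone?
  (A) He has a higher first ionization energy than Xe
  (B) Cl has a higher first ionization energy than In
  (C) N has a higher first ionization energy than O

(C)

The general trend: first ionization energy increases across a period and decreases down a group.
(A) He (period 1, group 18) vs Xe (period 5, group 18): the stated order agrees with the simple trend.
(B) Cl (period 3, group 17) vs In (period 5, group 13): the stated order agrees with the simple trend.
(C) N (period 2, group 15) vs O (period 2, group 16): the stated order contradicts the simple trend.
The exception is (C): pairing an electron in O's 2p⁴ costs repulsion energy, so O ionizes more easily than half-filled N (2p³).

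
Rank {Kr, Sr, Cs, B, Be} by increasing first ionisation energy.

IE₁ increases left→right with effective nuclear charge and decreases top→bottom as the valence shell moves farther out.
Neither a single period nor a single group — weigh both effects.
Sr > Cs: relative to Cs, both the across-period and down-group shifts push Sr's first ionization energy up.
B > Sr: both effects reinforce here, so B is clearly the higher of the two.
Be > B: this pair runs against the simple trend — see the exception note.
Kr > Be: the two effects oppose for this pair; the across-period effect wins (1351 vs 900 kJ/mol).
Note the exception: Be has a higher first ionization energy than B, contrary to the simple trend — removing B's lone 2p electron is easier than breaking Be's filled 2s².
For reference (kJ/mol): Be 900, B 801, Kr 1351, Sr 550, Cs 376.
So from lowest to highest: Cs < Sr < B < Be < Kr.

Cs < Sr < B < Be < Kr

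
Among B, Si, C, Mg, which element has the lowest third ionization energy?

Consider each +2 ion: B²⁺ still has 1 valence electron; Si²⁺ still has 2 valence electrons; C²⁺ still has 2 valence electrons; Mg²⁺ is the bare [Ne] core.
Core electrons are held far more tightly than valence electrons, so Mg tops the IE_3 order.
Valence configurations: B²⁺ [He]2s¹, Si²⁺ [Ne]3s², C²⁺ [He]2s².
Approximate IE_3 values (kJ/mol): B 3660, Si 3232, C 4620, Mg 7733.
Overall IE_3 order: Si < B < C < Mg.

Si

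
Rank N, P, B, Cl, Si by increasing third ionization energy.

P < Si < B < Cl < N

After 2 electrons have been removed, what remains? N²⁺ still has 3 valence electrons; P²⁺ still has 3 valence electrons; B²⁺ still has 1 valence electron; Cl²⁺ still has 5 valence electrons; Si²⁺ still has 2 valence electrons.
All are still removing valence electrons, so compare the +2 ions as you would atoms: IE_3 generally rises across a period (higher Z_eff) and falls down a group (larger shell), subject to the usual subshell exceptions.
Valence configurations: N²⁺ [He]2s²2p¹, P²⁺ [Ne]3s²3p¹, B²⁺ [He]2s¹, Cl²⁺ [Ne]3s²3p³, Si²⁺ [Ne]3s².
P²⁺ loses a lone 3p electron whereas Si²⁺ must break into a filled 3s² pair, so IE_3(Si) > IE_3(P) even though P has the higher nuclear charge.
Approximate IE_3 values (kJ/mol): N 4578, P 2914, B 3660, Cl 3822, Si 3232.
So the third ionization energies run P < Si < B < Cl < N.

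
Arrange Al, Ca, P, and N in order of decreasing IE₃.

IE_3 is the cost of taking one more electron from the +2 cation: Al²⁺ still has 1 valence electron; Ca²⁺ is the bare [Ar] core; P²⁺ still has 3 valence electrons; N²⁺ still has 3 valence electrons.
Pulling an electron out of a noble-gas core costs far more than removing a remaining valence electron, so Ca sits at the high end of IE_3.
Valence configurations: Al²⁺ [Ne]3s¹, P²⁺ [Ne]3s²3p¹, N²⁺ [He]2s²2p¹.
The numbers (kJ/mol): Al 2745, Ca 4912, P 2914, N 4578.
Putting it together, IE_3: Al < P < N < Ca.

Ca, N, P, Al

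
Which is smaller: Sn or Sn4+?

Sn4+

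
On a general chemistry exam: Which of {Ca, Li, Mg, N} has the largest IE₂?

Consider each +1 ion: Ca⁺ still has 1 valence electron; Li⁺ is the bare [He] core; Mg⁺ still has 1 valence electron; N⁺ still has 4 valence electrons.
Breaking into a closed-shell core is much more expensive than removing a leftover valence electron — Li has the largest IE_2 here.
Valence configurations: Ca⁺ [Ar]4s¹, Mg⁺ [Ne]3s¹, N⁺ [He]2s²2p².
The numbers (kJ/mol): Ca 1145, Li 7298, Mg 1451, N 2856.
Overall IE_2 order: Ca < Mg < N < Li.

Li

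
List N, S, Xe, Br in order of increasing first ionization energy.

N is in period 2, group 15; S is in period 3, group 16; Br is in period 4, group 17; Xe is in period 5, group 18.
IE₁ increases left→right with effective nuclear charge and decreases top→bottom as the valence shell moves farther out.
A diagonal step moves right (one effect) and down (the opposite effect) at once.
Br > S: the two effects oppose for this pair; the across-period effect wins (1140 vs 1000 kJ/mol).
Xe > Br: period and group pull opposite ways; the across-period shift dominates (1170 vs 1140 kJ/mol).
N > Xe: the two effects oppose for this pair; the down-group effect wins (1402 vs 1170 kJ/mol).
For reference (kJ/mol): N 1402, S 1000, Br 1140, Xe 1170.
So from lowest to highest: S < Br < Xe < N.

S < Br < Xe < N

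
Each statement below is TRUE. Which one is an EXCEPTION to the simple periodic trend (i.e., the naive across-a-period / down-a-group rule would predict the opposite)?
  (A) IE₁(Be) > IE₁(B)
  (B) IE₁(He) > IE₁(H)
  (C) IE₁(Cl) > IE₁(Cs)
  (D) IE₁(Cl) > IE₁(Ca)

(A)

The general trend: IE₁ increases across a period and decreases down a group.
(A) Be (period 2, group 2) vs B (period 2, group 13): the stated order contradicts the simple trend.
(B) He (period 1, group 18) vs H (period 1, group 1): the stated order agrees with the simple trend.
(C) Cl (period 3, group 17) vs Cs (period 6, group 1): the stated order agrees with the simple trend.
(D) Cl (period 3, group 17) vs Ca (period 4, group 2): the stated order agrees with the simple trend.
The exception is (A): removing B's lone 2p electron is easier than breaking Be's filled 2s².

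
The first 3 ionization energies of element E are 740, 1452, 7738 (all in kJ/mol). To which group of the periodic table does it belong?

Look for the largest jump between consecutive ionization energies: IE3/IE2 ≈ 5.3, far larger than any earlier ratio.
That jump marks the point where a core electron is being removed. So the atom has 2 valence electrons.
A main-group element with 2 valence electrons is in group 2.

Group 2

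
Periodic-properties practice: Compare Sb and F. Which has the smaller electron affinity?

Atoms with high Z_eff and room in the valence shell (especially the halogens) have the most exothermic electron affinities.
These span different periods and groups, so the two trends combine.
F > Sb: relative to Sb, both the across-period and down-group shifts push F's electron affinity up.
Tabulated electron affinity (kJ/mol): F 328, Sb 103.
So Sb has the smaller electron affinity (Sb < F).

Sb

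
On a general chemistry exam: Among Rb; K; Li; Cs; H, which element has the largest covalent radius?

Cs

H is in period 1, group 1; Li is in period 2, group 1; K is in period 4, group 1; Rb is in period 5, group 1; Cs is in period 6, group 1.
Moving right in a period, electrons are added to the same shell under a stronger nuclear pull, so atoms get smaller; moving down, a new shell is opened and atoms get larger.
All are in group 1, so atomic radius increases down the group.
The largest covalent radius among these belongs to Cs.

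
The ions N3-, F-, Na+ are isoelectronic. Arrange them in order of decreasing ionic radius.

N3- > F- > Na+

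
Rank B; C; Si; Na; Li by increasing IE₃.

Si < B < C < Na < Li

After 2 electrons have been removed, what remains? B²⁺ still has 1 valence electron; C²⁺ still has 2 valence electrons; Si²⁺ still has 2 valence electrons; Na²⁺ is already 1 electron into the core; Li²⁺ is already 1 electron into the core.
Breaking into a closed-shell core is much more expensive than removing a leftover valence electron — Na and Li have the largest IE_3 here.
Valence configurations: B²⁺ [He]2s¹, C²⁺ [He]2s², Si²⁺ [Ne]3s².
The numbers (kJ/mol): B 3660, C 4620, Si 3232, Na 6910, Li 11815.
So the third ionization energies run Si < B < C < Na < Li.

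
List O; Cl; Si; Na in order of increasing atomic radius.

O, Cl, Si, Na

O is in period 2, group 16; Na is in period 3, group 1; Si is in period 3, group 14; Cl is in period 3, group 17.
Radius decreases left→right (rising Z_eff, same n) and increases top→bottom (higher n).
Neither a single period nor a single group — weigh both effects.
Cl > O: period and group pull opposite ways; the down-group shift dominates (99 vs 63 pm).
Si > Cl: both are in period 3; the period trend gives Si the larger value.
Na > Si: both are in period 3; the period trend gives Na the larger value.
For reference (pm): O 63, Na 155, Si 116, Cl 99.
So from smallest to largest: O < Cl < Si < Na.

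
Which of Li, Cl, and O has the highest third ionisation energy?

Li

After 2 electrons have been removed, what remains? Li²⁺ is already 1 electron into the core; Cl²⁺ still has 5 valence electrons; O²⁺ still has 4 valence electrons.
Pulling an electron out of a noble-gas core costs far more than removing a remaining valence electron, so Li sits at the high end of IE_3.
Valence configurations: Cl²⁺ [Ne]3s²3p³, O²⁺ [He]2s²2p².
The numbers (kJ/mol): Li 11815, Cl 3822, O 5300.
So the third ionization energies run Cl < O < Li.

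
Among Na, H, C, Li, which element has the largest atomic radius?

Na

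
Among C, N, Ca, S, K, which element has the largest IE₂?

K

Consider each +1 ion: C⁺ still has 3 valence electrons; N⁺ still has 4 valence electrons; Ca⁺ still has 1 valence electron; S⁺ still has 5 valence electrons; K⁺ is the bare [Ar] core.
Core electrons are held far more tightly than valence electrons, so K tops the IE_2 order.
Valence configurations: C⁺ [He]2s²2p¹, N⁺ [He]2s²2p², Ca⁺ [Ar]4s¹, S⁺ [Ne]3s²3p³.
The numbers (kJ/mol): C 2353, N 2856, Ca 1145, S 2252, K 3052.
So the second ionization energies run Ca < S < C < N < K.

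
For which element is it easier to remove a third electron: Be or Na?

Consider each +2 ion: Be²⁺ is the bare [He] core; Na²⁺ is already 1 electron into the core.
All of these are removing an electron from a noble-gas core or deeper; the smaller core (lower principal quantum number) is held far more tightly, and within a period the higher nuclear charge binds the same core more tightly.
Tabulated IE_3 (kJ/mol): Be 14849, Na 6910.
Hence IE_3: Na < Be.

Na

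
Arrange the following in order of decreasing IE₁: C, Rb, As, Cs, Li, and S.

C, S, As, Li, Rb, Cs

Li is in period 2, group 1; C is in period 2, group 14; S is in period 3, group 16; As is in period 4, group 15; Rb is in period 5, group 1; Cs is in period 6, group 1.
Across a period the outer electron is held more tightly (higher IE₁); down a group it sits in a higher shell, more shielded, and comes off more easily.
Here both period and group differ, so the two effects have to be weighed against each other.
Rb > Cs: Rb sits above Cs in group 1, so the down-group effect alone puts Rb higher.
Li > Rb: Li sits above Rb in group 1, so the down-group effect alone puts Li higher.
As > Li: period and group pull opposite ways; the across-period shift dominates (947 vs 520 kJ/mol).
S > As: relative to As, both the across-period and down-group shifts push S's first ionization energy up.
C > S: period and group pull opposite ways; the down-group shift dominates (1086 vs 1000 kJ/mol).
Tabulated first ionization energy (kJ/mol): Li 520, C 1086, S 1000, As 947, Rb 403, Cs 376.
So from highest to lowest: C > S > As > Li > Rb > Cs.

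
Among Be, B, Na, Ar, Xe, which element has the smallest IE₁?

IE₁ increases left→right with effective nuclear charge and decreases top→bottom as the valence shell moves farther out.
Here both period and group differ, so the two effects have to be weighed against each other.
B > Na: relative to Na, both the across-period and down-group shifts push B's first ionization energy up.
Be > B: this pair runs against the simple trend — see the exception note.
Xe > Be: period and group pull opposite ways; the across-period shift dominates (1170 vs 900 kJ/mol).
Ar > Xe: Ar sits above Xe in group 18, so the down-group effect alone puts Ar higher.
Note the exception: Be has a higher first ionization energy than B, contrary to the simple trend — removing B's lone 2p electron is easier than breaking Be's filled 2s².
Approximate values (kJ/mol): Be 900, B 801, Na 496, Ar 1521, Xe 1170.
The smallest IE₁ among these belongs to Na.

Na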